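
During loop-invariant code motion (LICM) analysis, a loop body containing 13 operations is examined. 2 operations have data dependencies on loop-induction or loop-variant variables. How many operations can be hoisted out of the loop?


Invariant candidates = total - loop-dependent
= 13 - 2 = 11

11


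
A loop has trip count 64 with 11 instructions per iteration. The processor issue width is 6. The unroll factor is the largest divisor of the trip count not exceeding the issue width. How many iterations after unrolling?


Largest divisor of 64 <= 6 is 4
New iterations = 64 / 4 = 16

16


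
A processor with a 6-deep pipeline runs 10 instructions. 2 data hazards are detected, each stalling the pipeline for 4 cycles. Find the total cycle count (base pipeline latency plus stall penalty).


Base cycles = 6 + 10 - 1 = 15
Total stalls = 2 * 4 = 8
Total = 15 + 8 = 23

23


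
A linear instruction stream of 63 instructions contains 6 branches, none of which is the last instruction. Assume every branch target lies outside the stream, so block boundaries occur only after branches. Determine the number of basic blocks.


With no in-sequence branch targets, the leaders are the first instruction plus the instruction after each branch.
Number of basic blocks = branches + 1
= 6 + 1 = 7

7


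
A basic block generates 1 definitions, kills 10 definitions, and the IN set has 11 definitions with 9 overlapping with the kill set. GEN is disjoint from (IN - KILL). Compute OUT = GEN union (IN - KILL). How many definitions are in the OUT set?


IN - KILL: 11 - 9 = 2 surviving definitions
OUT = GEN + surviving = 1 + 2 = 3

3


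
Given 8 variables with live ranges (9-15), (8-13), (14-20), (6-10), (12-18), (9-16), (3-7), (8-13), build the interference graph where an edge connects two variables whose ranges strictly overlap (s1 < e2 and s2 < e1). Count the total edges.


Check all pairs for overlapping intervals.
Two intervals (s1,e1) and (s2,e2) overlap if s1 < e2 and s2 < e1.
v0 (9-15) vs v1..v7: overlaps v1, v2, v3, v4, v5, v7 -> 6
v1 (8-13) vs v2..v7: overlaps v3, v4, v5, v7 -> 4
v2 (14-20) vs v3..v7: overlaps v4, v5 -> 2
v3 (6-10) vs v4..v7: overlaps v5, v6, v7 -> 3
v4 (12-18) vs v5..v7: overlaps v5, v7 -> 2
v5 (9-16) vs v6..v7: overlaps v7 -> 1
v6 (3-7) vs v7: overlaps none -> 0
Total overlapping pairs = 6 + 4 + 2 + 3 + 2 + 1 + 0 = 18

18


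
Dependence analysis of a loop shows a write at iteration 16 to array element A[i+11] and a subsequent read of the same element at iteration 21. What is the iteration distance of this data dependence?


Distance = read iteration - write iteration
= 21 - 16 = 5

5


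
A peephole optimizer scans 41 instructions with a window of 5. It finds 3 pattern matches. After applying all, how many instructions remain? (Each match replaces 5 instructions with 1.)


Each match removes 4 instructions.
Total removed = 3 * 4 = 12
Remaining = 41 - 12 = 29

29


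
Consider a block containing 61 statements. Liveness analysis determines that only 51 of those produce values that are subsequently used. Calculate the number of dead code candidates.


Dead code = total statements - live definitions
= 61 - 51 = 10

10


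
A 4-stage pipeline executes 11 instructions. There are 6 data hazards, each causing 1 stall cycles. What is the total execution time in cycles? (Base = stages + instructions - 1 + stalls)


Base cycles = 4 + 11 - 1 = 14
Total stalls = 6 * 1 = 6
Total = 14 + 6 = 20

20


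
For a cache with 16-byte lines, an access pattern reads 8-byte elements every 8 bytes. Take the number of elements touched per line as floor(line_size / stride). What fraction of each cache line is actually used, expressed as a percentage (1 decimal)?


Elements per cache line = floor(16 / 8) = 2
Bytes used = 2 * 8 = 16
Utilization = 16 / 16 * 100 = 100.0%

100.0


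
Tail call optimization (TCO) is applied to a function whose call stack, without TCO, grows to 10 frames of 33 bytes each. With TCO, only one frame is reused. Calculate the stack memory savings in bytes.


Without TCO: 10 * 33 = 330 bytes
With TCO: reuse 1 frame = 33 bytes
Savings = 330 - 33 = 297

297


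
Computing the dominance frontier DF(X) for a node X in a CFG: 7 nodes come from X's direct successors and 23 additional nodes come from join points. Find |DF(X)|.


DF(X) = direct successor contributions + join point contributions
= 7 + 23 = 30

30


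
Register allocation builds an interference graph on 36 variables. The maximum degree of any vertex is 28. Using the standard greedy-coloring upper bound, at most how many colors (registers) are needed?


Greedy coloring never needs more than (max_degree + 1) colors: when coloring a vertex, at most max_degree neighbors are already colored.
Upper bound = 28 + 1 = 29

29


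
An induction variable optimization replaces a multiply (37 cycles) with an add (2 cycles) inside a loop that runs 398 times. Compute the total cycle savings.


Per-iteration saving = 37 - 2 = 35
Total saved = 398 * 35 = 13930

13930


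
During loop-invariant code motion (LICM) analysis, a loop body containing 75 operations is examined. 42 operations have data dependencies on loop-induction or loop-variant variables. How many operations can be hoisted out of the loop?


Invariant candidates = total - loop-dependent
= 75 - 42 = 33

33


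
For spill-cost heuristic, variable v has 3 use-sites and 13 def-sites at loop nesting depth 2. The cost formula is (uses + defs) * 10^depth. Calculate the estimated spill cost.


uses + defs = 3 + 13 = 16
10^2 = 100
Spill cost = 16 * 100 = 1600

1600


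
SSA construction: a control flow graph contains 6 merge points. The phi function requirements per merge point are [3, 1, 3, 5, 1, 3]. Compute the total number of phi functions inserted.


Total phi functions = sum of phi functions at each join node
= 3 + 1 + 3 + 5 + 1 + 3 = 16

16


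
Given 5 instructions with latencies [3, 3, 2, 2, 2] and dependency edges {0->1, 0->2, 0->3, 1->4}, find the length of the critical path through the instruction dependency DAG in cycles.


Compute longest path through dependency graph: dist(Ik) = max over predecessors of dist + latency(Ik).
dist(I0) = latency 3 = 3
dist(I1) = dist(I0) + 3 = 3 + 3 = 6
dist(I2) = dist(I0) + 2 = 3 + 2 = 5
dist(I3) = dist(I0) + 2 = 3 + 2 = 5
dist(I4) = dist(I1) + 2 = 6 + 2 = 8
Critical path = max dist = 8

8


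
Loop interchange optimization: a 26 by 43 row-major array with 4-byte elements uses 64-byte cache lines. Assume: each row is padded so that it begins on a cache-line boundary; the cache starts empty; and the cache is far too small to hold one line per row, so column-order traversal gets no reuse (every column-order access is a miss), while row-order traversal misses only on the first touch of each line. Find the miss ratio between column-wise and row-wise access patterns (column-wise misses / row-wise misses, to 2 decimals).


Each row occupies 43 * 4 = 172 bytes and starts on a line boundary, so it spans ceil(172 / 64) = 3 cache lines.
Row-major traversal misses (one per line touched): 26 * ceil(43 * 4 / 64) = 78
Column-major traversal misses (no reuse, every access misses): 26 * 43 = 1118
Ratio = 1118 / 78 = 14.33

14.33


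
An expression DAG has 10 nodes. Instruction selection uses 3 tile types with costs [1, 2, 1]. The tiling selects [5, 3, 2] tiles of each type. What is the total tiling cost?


Total cost = sum(count_i * cost_i)
= 5*1 + 3*2 + 2*1
= 13

13


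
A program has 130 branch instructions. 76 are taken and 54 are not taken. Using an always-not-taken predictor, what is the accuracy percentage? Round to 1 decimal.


Predictor: always-not-taken
Correct predictions = 54
Accuracy = 54 / 130 * 100 = 41.5%

41.5


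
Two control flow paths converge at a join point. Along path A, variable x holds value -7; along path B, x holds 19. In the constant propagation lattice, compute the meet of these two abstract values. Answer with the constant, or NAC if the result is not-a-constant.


Meet operation: if both paths give the same constant, result is that constant; if they differ, result is NAC (not-a-constant).
Path A: -7, Path B: 19 -> differ
Result: not-a-constant -> NAC

NAC


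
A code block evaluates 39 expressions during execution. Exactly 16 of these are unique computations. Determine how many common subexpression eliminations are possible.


CSE count = total expressions - unique expressions
= 39 - 16 = 23

23


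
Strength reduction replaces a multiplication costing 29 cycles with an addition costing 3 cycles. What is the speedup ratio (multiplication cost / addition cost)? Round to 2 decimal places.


Ratio = mult_cost / add_cost = 29 / 3 = 9.67

9.67


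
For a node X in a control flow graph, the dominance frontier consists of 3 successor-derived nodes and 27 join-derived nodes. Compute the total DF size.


DF(X) = direct successor contributions + join point contributions
= 3 + 27 = 30

30


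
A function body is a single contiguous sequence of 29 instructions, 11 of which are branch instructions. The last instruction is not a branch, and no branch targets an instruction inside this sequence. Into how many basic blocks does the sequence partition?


With no in-sequence branch targets, the leaders are the first instruction plus the instruction after each branch.
Number of basic blocks = branches + 1
= 11 + 1 = 12

12


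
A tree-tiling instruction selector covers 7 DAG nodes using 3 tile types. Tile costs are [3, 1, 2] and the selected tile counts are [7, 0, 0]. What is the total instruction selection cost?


Total cost = sum(count_i * cost_i)
= 7*3 + 0*1 + 0*2
= 21

21


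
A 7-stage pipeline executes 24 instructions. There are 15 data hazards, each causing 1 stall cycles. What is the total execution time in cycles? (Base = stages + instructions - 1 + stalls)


Base cycles = 7 + 24 - 1 = 30
Total stalls = 15 * 1 = 15
Total = 30 + 15 = 45

45


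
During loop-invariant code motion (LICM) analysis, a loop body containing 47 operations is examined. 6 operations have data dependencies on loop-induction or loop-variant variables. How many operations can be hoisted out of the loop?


Invariant candidates = total - loop-dependent
= 47 - 6 = 41

41


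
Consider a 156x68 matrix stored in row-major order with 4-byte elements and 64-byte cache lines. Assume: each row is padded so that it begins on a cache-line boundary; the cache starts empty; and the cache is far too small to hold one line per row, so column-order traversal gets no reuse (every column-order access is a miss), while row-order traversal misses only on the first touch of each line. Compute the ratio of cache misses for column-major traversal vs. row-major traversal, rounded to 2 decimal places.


Each row occupies 68 * 4 = 272 bytes and starts on a line boundary, so it spans ceil(272 / 64) = 5 cache lines.
Row-major traversal misses (one per line touched): 156 * ceil(68 * 4 / 64) = 780
Column-major traversal misses (no reuse, every access misses): 156 * 68 = 10608
Ratio = 10608 / 780 = 13.6

13.6


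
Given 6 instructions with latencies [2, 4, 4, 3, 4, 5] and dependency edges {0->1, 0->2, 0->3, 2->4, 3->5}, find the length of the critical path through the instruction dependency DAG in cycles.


Compute longest path through dependency graph: dist(Ik) = max over predecessors of dist + latency(Ik).
dist(I0) = latency 2 = 2
dist(I1) = dist(I0) + 4 = 2 + 4 = 6
dist(I2) = dist(I0) + 4 = 2 + 4 = 6
dist(I3) = dist(I0) + 3 = 2 + 3 = 5
dist(I4) = dist(I2) + 4 = 6 + 4 = 10
dist(I5) = dist(I3) + 5 = 5 + 5 = 10
Critical path = max dist = 10

10


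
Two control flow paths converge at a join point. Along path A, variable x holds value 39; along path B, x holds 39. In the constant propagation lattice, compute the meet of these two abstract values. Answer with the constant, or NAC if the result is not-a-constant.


Meet operation: if both paths give the same constant, result is that constant; if they differ, result is NAC (not-a-constant).
Path A: 39, Path B: 39 -> equal
Result: constant -> 39

39


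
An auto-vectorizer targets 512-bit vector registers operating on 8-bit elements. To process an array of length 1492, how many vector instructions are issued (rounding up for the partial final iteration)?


Width = 512 / 8 = 64 elements per vector op
Iterations = ceil(1492 / 64) = 24

24


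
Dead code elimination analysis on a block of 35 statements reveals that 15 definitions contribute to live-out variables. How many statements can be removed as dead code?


Dead code = total statements - live definitions
= 35 - 15 = 20

20


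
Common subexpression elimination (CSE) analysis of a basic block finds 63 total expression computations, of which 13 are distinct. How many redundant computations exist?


CSE count = total expressions - unique expressions
= 63 - 13 = 50

50


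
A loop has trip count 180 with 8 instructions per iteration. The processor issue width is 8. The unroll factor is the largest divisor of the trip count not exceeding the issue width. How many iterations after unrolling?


Largest divisor of 180 <= 8 is 6
New iterations = 180 / 6 = 30

30


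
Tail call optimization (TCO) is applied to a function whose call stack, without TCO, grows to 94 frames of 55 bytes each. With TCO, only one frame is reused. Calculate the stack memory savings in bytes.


Without TCO: 94 * 55 = 5170 bytes
With TCO: reuse 1 frame = 55 bytes
Savings = 5170 - 55 = 5115

5115


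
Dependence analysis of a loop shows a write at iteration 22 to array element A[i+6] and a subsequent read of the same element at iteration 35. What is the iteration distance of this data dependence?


Distance = read iteration - write iteration
= 35 - 22 = 13

13


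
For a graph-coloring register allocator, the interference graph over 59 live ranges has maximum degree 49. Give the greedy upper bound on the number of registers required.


Greedy coloring never needs more than (max_degree + 1) colors: when coloring a vertex, at most max_degree neighbors are already colored.
Upper bound = 49 + 1 = 50

50


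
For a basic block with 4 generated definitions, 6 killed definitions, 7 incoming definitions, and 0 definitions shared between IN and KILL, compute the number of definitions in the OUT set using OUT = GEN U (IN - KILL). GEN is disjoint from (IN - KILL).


IN - KILL: 7 - 0 = 7 surviving definitions
OUT = GEN + surviving = 4 + 7 = 11

11


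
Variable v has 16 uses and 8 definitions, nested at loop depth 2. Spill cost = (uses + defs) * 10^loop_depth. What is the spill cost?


uses + defs = 16 + 8 = 24
10^2 = 100
Spill cost = 24 * 100 = 2400

2400


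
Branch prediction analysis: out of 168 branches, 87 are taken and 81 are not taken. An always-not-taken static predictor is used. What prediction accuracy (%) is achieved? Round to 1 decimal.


Predictor: always-not-taken
Correct predictions = 81
Accuracy = 81 / 168 * 100 = 48.2%

48.2


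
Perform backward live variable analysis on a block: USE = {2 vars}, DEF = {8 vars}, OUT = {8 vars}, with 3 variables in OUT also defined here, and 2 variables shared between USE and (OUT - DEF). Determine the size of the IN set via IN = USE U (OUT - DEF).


OUT - DEF: 8 - 3 = 5
|IN| = |USE| + |OUT - DEF| - |USE ∩ (OUT - DEF)| = 2 + 5 - 2 = 5

5


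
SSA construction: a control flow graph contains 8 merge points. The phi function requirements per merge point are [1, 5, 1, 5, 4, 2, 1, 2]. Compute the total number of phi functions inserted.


Total phi functions = sum of phi functions at each join node
= 1 + 5 + 1 + 5 + 4 + 2 + 1 + 2 = 21

21


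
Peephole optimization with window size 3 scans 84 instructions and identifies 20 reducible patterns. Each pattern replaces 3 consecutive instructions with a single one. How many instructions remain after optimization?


Each match removes 2 instructions.
Total removed = 20 * 2 = 40
Remaining = 84 - 40 = 44

44


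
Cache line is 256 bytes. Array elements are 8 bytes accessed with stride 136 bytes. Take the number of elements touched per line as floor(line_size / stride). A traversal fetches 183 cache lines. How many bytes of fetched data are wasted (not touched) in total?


Elements per line = floor(256 / 136) = 1
Bytes used per line = 1 * 8 = 8
Wasted per line = 256 - 8 = 248
Total wasted = 248 * 183 = 45384

45384


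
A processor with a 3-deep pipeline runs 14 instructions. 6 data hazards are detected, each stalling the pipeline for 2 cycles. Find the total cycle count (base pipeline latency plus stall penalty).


Base cycles = 3 + 14 - 1 = 16
Total stalls = 6 * 2 = 12
Total = 16 + 12 = 28

28


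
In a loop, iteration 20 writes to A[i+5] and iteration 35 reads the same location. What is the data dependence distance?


Distance = read iteration - write iteration
= 35 - 20 = 15

15


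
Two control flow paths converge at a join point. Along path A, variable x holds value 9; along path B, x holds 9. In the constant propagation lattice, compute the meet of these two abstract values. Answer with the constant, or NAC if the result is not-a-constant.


Meet operation: if both paths give the same constant, result is that constant; if they differ, result is NAC (not-a-constant).
Path A: 9, Path B: 9 -> equal
Result: constant -> 9

9


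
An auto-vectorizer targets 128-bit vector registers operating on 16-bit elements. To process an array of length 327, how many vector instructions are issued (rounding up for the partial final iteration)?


Width = 128 / 16 = 8 elements per vector op
Iterations = ceil(327 / 8) = 41

41


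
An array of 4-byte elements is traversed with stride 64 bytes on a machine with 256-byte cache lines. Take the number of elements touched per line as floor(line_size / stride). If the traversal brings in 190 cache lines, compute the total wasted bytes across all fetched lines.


Elements per line = floor(256 / 64) = 4
Bytes used per line = 4 * 4 = 16
Wasted per line = 256 - 16 = 240
Total wasted = 240 * 190 = 45600

45600


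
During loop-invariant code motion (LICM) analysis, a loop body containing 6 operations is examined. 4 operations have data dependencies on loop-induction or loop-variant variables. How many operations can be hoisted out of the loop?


Invariant candidates = total - loop-dependent
= 6 - 4 = 2

2


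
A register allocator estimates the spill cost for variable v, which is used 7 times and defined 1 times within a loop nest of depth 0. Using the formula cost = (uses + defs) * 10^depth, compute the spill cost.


uses + defs = 7 + 1 = 8
10^0 = 1
Spill cost = 8 * 1 = 8

8


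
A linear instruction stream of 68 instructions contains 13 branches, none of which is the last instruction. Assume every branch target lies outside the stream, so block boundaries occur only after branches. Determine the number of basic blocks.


With no in-sequence branch targets, the leaders are the first instruction plus the instruction after each branch.
Number of basic blocks = branches + 1
= 13 + 1 = 14

14


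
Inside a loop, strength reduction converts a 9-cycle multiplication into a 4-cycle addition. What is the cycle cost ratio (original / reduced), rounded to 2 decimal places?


Ratio = mult_cost / add_cost = 9 / 4 = 2.25

2.25


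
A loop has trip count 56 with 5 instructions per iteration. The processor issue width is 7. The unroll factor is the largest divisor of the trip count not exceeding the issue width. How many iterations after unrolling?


Largest divisor of 56 <= 7 is 7
New iterations = 56 / 7 = 8

8


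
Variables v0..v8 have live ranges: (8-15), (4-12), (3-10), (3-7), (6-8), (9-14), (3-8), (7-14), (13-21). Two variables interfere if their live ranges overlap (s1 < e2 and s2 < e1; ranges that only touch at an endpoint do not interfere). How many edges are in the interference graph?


Check all pairs for overlapping intervals.
Two intervals (s1,e1) and (s2,e2) overlap if s1 < e2 and s2 < e1.
v0 (8-15) vs v1..v8: overlaps v1, v2, v5, v7, v8 -> 5
v1 (4-12) vs v2..v8: overlaps v2, v3, v4, v5, v6, v7 -> 6
v2 (3-10) vs v3..v8: overlaps v3, v4, v5, v6, v7 -> 5
v3 (3-7) vs v4..v8: overlaps v4, v6 -> 2
v4 (6-8) vs v5..v8: overlaps v6, v7 -> 2
v5 (9-14) vs v6..v8: overlaps v7, v8 -> 2
v6 (3-8) vs v7..v8: overlaps v7 -> 1
v7 (7-14) vs v8: overlaps v8 -> 1
Total overlapping pairs = 5 + 6 + 5 + 2 + 2 + 2 + 1 + 1 = 24

24


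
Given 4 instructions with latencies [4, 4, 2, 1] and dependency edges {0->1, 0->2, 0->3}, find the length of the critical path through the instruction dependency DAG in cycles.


Compute longest path through dependency graph: dist(Ik) = max over predecessors of dist + latency(Ik).
dist(I0) = latency 4 = 4
dist(I1) = dist(I0) + 4 = 4 + 4 = 8
dist(I2) = dist(I0) + 2 = 4 + 2 = 6
dist(I3) = dist(I0) + 1 = 4 + 1 = 5
Critical path = max dist = 8

8


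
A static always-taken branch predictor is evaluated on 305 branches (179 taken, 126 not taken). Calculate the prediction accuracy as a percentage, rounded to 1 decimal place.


Predictor: always-taken
Correct predictions = 179
Accuracy = 179 / 305 * 100 = 58.7%

58.7


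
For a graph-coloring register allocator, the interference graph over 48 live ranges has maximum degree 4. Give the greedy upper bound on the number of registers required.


Greedy coloring never needs more than (max_degree + 1) colors: when coloring a vertex, at most max_degree neighbors are already colored.
Upper bound = 4 + 1 = 5

5


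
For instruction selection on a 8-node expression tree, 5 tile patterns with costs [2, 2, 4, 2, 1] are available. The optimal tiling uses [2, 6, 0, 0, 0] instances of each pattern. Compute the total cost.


Total cost = sum(count_i * cost_i)
= 2*2 + 6*2 + 0*4 + 0*2 + 0*1
= 16

16


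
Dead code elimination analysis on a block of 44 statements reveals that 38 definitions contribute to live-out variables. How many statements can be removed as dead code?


Dead code = total statements - live definitions
= 44 - 38 = 6

6


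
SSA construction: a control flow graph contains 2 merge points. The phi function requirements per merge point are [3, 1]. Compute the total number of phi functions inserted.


Total phi functions = sum of phi functions at each join node
= 3 + 1 = 4

4


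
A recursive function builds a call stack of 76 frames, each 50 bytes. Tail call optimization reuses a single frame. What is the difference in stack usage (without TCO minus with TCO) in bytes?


Without TCO: 76 * 50 = 3800 bytes
With TCO: reuse 1 frame = 50 bytes
Savings = 3800 - 50 = 3750

3750


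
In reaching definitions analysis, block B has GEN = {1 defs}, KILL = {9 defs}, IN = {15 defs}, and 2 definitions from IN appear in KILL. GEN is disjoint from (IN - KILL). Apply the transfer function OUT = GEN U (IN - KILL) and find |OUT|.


IN - KILL: 15 - 2 = 13 surviving definitions
OUT = GEN + surviving = 1 + 13 = 14

14


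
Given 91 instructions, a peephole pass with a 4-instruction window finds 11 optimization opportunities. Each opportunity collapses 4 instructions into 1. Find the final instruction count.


Each match removes 3 instructions.
Total removed = 11 * 3 = 33
Remaining = 91 - 33 = 58

58


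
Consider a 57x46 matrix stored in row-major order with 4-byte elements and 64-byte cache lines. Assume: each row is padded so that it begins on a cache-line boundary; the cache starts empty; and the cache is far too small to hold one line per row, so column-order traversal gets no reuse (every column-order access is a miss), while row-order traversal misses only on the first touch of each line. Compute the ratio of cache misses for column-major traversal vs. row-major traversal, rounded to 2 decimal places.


Each row occupies 46 * 4 = 184 bytes and starts on a line boundary, so it spans ceil(184 / 64) = 3 cache lines.
Row-major traversal misses (one per line touched): 57 * ceil(46 * 4 / 64) = 171
Column-major traversal misses (no reuse, every access misses): 57 * 46 = 2622
Ratio = 2622 / 171 = 15.33

15.33


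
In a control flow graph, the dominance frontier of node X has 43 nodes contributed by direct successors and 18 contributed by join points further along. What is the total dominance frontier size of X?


DF(X) = direct successor contributions + join point contributions
= 43 + 18 = 61

61


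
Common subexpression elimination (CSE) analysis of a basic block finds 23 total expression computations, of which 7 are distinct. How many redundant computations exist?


CSE count = total expressions - unique expressions
= 23 - 7 = 16

16


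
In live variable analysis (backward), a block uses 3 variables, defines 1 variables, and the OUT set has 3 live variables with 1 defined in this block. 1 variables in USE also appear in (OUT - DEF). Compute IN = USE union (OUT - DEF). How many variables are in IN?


OUT - DEF: 3 - 1 = 2
|IN| = |USE| + |OUT - DEF| - |USE ∩ (OUT - DEF)| = 3 + 2 - 1 = 4

4


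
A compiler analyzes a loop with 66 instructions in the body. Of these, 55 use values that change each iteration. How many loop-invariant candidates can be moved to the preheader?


Invariant candidates = total - loop-dependent
= 66 - 55 = 11

11


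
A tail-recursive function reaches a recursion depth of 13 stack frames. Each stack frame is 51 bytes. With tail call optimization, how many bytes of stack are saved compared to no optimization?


Without TCO: 13 * 51 = 663 bytes
With TCO: reuse 1 frame = 51 bytes
Savings = 663 - 51 = 612

612


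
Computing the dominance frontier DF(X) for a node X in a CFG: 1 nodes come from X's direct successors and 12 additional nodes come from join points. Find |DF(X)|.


DF(X) = direct successor contributions + join point contributions
= 1 + 12 = 13

13


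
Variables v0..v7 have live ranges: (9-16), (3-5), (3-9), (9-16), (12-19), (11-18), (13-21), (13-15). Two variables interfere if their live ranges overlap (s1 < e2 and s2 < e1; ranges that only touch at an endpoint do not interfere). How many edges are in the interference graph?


Check all pairs for overlapping intervals.
Two intervals (s1,e1) and (s2,e2) overlap if s1 < e2 and s2 < e1.
v0 (9-16) vs v1..v7: overlaps v3, v4, v5, v6, v7 -> 5
v1 (3-5) vs v2..v7: overlaps v2 -> 1
v2 (3-9) vs v3..v7: overlaps none -> 0
v3 (9-16) vs v4..v7: overlaps v4, v5, v6, v7 -> 4
v4 (12-19) vs v5..v7: overlaps v5, v6, v7 -> 3
v5 (11-18) vs v6..v7: overlaps v6, v7 -> 2
v6 (13-21) vs v7: overlaps v7 -> 1
Total overlapping pairs = 5 + 1 + 0 + 4 + 3 + 2 + 1 = 16

16


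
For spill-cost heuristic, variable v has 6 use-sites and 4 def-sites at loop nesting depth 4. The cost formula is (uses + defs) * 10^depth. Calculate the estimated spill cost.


uses + defs = 6 + 4 = 10
10^4 = 10000
Spill cost = 10 * 10000 = 100000

100000


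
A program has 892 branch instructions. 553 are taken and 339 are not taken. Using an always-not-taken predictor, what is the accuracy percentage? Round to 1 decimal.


Predictor: always-not-taken
Correct predictions = 339
Accuracy = 339 / 892 * 100 = 38.0%

38.0


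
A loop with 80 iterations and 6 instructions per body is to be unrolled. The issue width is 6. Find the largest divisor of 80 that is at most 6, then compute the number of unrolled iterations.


Largest divisor of 80 <= 6 is 5
New iterations = 80 / 5 = 16

16


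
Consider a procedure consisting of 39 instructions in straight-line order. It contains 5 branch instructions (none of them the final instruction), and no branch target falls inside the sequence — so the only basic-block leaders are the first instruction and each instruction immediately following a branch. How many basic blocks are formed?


With no in-sequence branch targets, the leaders are the first instruction plus the instruction after each branch.
Number of basic blocks = branches + 1
= 5 + 1 = 6

6


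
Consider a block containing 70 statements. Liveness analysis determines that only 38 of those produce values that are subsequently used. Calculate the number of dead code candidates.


Dead code = total statements - live definitions
= 70 - 38 = 32

32


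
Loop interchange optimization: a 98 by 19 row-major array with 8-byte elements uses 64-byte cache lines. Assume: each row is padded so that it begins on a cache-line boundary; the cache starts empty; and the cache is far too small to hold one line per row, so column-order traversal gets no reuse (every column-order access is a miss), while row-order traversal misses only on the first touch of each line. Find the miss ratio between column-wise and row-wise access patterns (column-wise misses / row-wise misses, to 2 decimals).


Each row occupies 19 * 8 = 152 bytes and starts on a line boundary, so it spans ceil(152 / 64) = 3 cache lines.
Row-major traversal misses (one per line touched): 98 * ceil(19 * 8 / 64) = 294
Column-major traversal misses (no reuse, every access misses): 98 * 19 = 1862
Ratio = 1862 / 294 = 6.33

6.33


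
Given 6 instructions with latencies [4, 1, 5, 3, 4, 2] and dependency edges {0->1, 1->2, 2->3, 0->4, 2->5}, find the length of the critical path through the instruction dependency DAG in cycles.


Compute longest path through dependency graph: dist(Ik) = max over predecessors of dist + latency(Ik).
dist(I0) = latency 4 = 4
dist(I1) = dist(I0) + 1 = 4 + 1 = 5
dist(I2) = dist(I1) + 5 = 5 + 5 = 10
dist(I3) = dist(I2) + 3 = 10 + 3 = 13
dist(I4) = dist(I0) + 4 = 4 + 4 = 8
dist(I5) = dist(I2) + 2 = 10 + 2 = 12
Critical path = max dist = 13

13


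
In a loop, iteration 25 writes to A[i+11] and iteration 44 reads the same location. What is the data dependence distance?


Distance = read iteration - write iteration
= 44 - 25 = 19

19


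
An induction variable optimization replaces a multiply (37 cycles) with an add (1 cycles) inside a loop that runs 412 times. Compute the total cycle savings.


Per-iteration saving = 37 - 1 = 36
Total saved = 412 * 36 = 14832

14832


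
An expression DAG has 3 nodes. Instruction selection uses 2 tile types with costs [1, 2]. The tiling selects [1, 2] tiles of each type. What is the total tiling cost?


Total cost = sum(count_i * cost_i)
= 1*1 + 2*2
= 5

5


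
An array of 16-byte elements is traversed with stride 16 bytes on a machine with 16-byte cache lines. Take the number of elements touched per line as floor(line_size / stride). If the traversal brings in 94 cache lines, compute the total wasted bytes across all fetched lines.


Elements per line = floor(16 / 16) = 1
Bytes used per line = 1 * 16 = 16
Wasted per line = 16 - 16 = 0
Total wasted = 0 * 94 = 0

0


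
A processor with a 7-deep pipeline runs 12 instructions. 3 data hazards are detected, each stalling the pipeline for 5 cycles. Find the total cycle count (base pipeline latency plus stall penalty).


Base cycles = 7 + 12 - 1 = 18
Total stalls = 3 * 5 = 15
Total = 18 + 15 = 33

33


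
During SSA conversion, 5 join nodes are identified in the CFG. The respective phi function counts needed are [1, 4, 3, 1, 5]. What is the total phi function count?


Total phi functions = sum of phi functions at each join node
= 1 + 4 + 3 + 1 + 5 = 14

14


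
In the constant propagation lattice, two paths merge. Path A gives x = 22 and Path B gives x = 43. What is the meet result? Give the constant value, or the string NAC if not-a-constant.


Meet operation: if both paths give the same constant, result is that constant; if they differ, result is NAC (not-a-constant).
Path A: 22, Path B: 43 -> differ
Result: not-a-constant -> NAC

NAC


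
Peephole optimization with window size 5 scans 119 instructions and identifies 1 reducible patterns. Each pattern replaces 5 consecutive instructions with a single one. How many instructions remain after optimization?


Each match removes 4 instructions.
Total removed = 1 * 4 = 4
Remaining = 119 - 4 = 115

115


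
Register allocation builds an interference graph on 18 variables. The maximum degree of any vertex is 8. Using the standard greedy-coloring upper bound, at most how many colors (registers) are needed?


Greedy coloring never needs more than (max_degree + 1) colors: when coloring a vertex, at most max_degree neighbors are already colored.
Upper bound = 8 + 1 = 9

9


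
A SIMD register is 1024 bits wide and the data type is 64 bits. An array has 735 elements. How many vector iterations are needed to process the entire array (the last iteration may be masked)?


Width = 1024 / 64 = 16 elements per vector op
Iterations = ceil(735 / 16) = 46

46


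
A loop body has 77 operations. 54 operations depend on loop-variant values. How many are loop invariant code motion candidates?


Invariant candidates = total - loop-dependent
= 77 - 54 = 23

23


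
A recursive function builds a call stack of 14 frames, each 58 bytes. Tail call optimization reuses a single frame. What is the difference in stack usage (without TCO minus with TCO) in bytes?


Without TCO: 14 * 58 = 812 bytes
With TCO: reuse 1 frame = 58 bytes
Savings = 812 - 58 = 754

754


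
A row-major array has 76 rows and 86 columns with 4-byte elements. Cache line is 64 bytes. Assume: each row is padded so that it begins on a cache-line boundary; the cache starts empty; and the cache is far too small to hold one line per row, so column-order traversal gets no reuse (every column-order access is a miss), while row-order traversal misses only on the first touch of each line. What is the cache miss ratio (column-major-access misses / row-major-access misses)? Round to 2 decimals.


Each row occupies 86 * 4 = 344 bytes and starts on a line boundary, so it spans ceil(344 / 64) = 6 cache lines.
Row-major traversal misses (one per line touched): 76 * ceil(86 * 4 / 64) = 456
Column-major traversal misses (no reuse, every access misses): 76 * 86 = 6536
Ratio = 6536 / 456 = 14.33

14.33


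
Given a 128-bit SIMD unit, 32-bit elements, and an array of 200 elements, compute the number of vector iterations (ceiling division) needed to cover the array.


Width = 128 / 32 = 4 elements per vector op
Iterations = ceil(200 / 4) = 50

50


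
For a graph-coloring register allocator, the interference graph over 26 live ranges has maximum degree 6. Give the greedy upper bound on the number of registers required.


Greedy coloring never needs more than (max_degree + 1) colors: when coloring a vertex, at most max_degree neighbors are already colored.
Upper bound = 6 + 1 = 7

7


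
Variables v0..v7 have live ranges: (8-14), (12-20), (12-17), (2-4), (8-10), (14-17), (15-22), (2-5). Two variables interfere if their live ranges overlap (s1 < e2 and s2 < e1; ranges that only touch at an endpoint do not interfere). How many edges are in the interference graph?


Check all pairs for overlapping intervals.
Two intervals (s1,e1) and (s2,e2) overlap if s1 < e2 and s2 < e1.
v0 (8-14) vs v1..v7: overlaps v1, v2, v4 -> 3
v1 (12-20) vs v2..v7: overlaps v2, v5, v6 -> 3
v2 (12-17) vs v3..v7: overlaps v5, v6 -> 2
v3 (2-4) vs v4..v7: overlaps v7 -> 1
v4 (8-10) vs v5..v7: overlaps none -> 0
v5 (14-17) vs v6..v7: overlaps v6 -> 1
v6 (15-22) vs v7: overlaps none -> 0
Total overlapping pairs = 3 + 3 + 2 + 1 + 0 + 1 + 0 = 10

10


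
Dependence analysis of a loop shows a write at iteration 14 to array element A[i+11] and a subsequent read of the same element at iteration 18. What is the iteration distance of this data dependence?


Distance = read iteration - write iteration
= 18 - 14 = 4

4


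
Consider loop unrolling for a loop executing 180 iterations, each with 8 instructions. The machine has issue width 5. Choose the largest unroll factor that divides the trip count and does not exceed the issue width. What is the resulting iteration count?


Largest divisor of 180 <= 5 is 5
New iterations = 180 / 5 = 36

36


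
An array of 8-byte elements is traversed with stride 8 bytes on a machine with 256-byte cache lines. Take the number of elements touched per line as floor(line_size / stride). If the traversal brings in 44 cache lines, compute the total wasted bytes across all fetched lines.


Elements per line = floor(256 / 8) = 32
Bytes used per line = 32 * 8 = 256
Wasted per line = 256 - 256 = 0
Total wasted = 0 * 44 = 0

0


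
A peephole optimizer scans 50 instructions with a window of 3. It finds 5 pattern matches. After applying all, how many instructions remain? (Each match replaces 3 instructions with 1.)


Each match removes 2 instructions.
Total removed = 5 * 2 = 10
Remaining = 50 - 10 = 40

40


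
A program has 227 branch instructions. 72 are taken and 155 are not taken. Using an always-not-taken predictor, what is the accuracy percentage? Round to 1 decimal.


Predictor: always-not-taken
Correct predictions = 155
Accuracy = 155 / 227 * 100 = 68.3%

68.3


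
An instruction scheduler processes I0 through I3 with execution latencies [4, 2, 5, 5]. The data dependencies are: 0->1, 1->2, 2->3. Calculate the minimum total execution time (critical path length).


Compute longest path through dependency graph: dist(Ik) = max over predecessors of dist + latency(Ik).
dist(I0) = latency 4 = 4
dist(I1) = dist(I0) + 2 = 4 + 2 = 6
dist(I2) = dist(I1) + 5 = 6 + 5 = 11
dist(I3) = dist(I2) + 5 = 11 + 5 = 16
Critical path = max dist = 16

16


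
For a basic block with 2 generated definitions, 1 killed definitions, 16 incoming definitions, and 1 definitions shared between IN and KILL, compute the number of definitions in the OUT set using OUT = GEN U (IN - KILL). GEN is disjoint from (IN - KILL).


IN - KILL: 16 - 1 = 15 surviving definitions
OUT = GEN + surviving = 2 + 15 = 17

17


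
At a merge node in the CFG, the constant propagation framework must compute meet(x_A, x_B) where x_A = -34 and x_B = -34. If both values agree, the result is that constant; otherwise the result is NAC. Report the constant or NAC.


Meet operation: if both paths give the same constant, result is that constant; if they differ, result is NAC (not-a-constant).
Path A: -34, Path B: -34 -> equal
Result: constant -> -34

-34


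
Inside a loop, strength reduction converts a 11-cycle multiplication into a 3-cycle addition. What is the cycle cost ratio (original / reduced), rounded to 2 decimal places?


Ratio = mult_cost / add_cost = 11 / 3 = 3.67

3.67


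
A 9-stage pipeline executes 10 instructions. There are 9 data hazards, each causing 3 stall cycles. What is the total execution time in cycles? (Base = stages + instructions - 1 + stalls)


Base cycles = 9 + 10 - 1 = 18
Total stalls = 9 * 3 = 27
Total = 18 + 27 = 45

45


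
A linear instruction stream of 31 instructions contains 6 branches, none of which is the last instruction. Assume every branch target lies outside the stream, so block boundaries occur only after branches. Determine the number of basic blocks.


With no in-sequence branch targets, the leaders are the first instruction plus the instruction after each branch.
Number of basic blocks = branches + 1
= 6 + 1 = 7

7


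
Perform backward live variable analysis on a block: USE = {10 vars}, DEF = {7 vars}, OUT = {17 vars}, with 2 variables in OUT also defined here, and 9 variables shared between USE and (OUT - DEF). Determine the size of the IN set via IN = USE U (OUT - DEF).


OUT - DEF: 17 - 2 = 15
|IN| = |USE| + |OUT - DEF| - |USE ∩ (OUT - DEF)| = 10 + 15 - 9 = 16

16


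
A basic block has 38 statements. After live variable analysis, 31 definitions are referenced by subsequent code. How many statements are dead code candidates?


Dead code = total statements - live definitions
= 38 - 31 = 7

7


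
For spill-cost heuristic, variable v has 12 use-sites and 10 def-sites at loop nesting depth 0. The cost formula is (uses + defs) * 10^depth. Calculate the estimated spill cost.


uses + defs = 12 + 10 = 22
10^0 = 1
Spill cost = 22 * 1 = 22

22


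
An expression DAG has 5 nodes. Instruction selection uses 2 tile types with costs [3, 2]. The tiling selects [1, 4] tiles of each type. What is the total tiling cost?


Total cost = sum(count_i * cost_i)
= 1*3 + 4*2
= 11

11
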